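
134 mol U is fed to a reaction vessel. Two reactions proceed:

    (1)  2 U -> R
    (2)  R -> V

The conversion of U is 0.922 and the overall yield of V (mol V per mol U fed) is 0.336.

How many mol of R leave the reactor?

16.8 mol

Conversion of U: U consumed = 2ξ₁ = 0.922 × 134 → ξ₁ = 61.77 mol.
Yield of V: 1ξ₂ / 134 = 0.336 → ξ₂ = 45.02 mol.
Outlet amounts (n = n₀ + Σ ν·ξ):
  U: 134 − 2(61.77) = 10.45
  R: 0 + 1(61.77) − 1(45.02) = 16.75
  V: 0 + 1(45.02) = 45.02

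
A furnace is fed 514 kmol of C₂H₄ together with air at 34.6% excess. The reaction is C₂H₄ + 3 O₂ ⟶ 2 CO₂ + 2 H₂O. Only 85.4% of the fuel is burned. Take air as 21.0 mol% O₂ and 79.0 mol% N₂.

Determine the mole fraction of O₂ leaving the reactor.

0.073

Stoichiometric O₂ = 3 × 514 = 1542 kmol; O₂ fed = 1542 × 1.346 = 2076 kmol.
N₂ fed = 2076 × 79/21 = 7808 kmol.
Fuel reacted = 0.854 × 514 → ξ = 439 kmol.
Outlet (n = n₀ + ν ξ):
  C₂H₄: 514 − 1(439) = 75.04
  O₂: 2076 − 3(439) = 758.7
  N₂: 7808 (inert)
  CO₂: 0 + 2(439) = 877.9
  H₂O: 0 + 2(439) = 877.9
Total out = 10400 kmol; y_O₂ = 758.7 / 10400 = 0.07297.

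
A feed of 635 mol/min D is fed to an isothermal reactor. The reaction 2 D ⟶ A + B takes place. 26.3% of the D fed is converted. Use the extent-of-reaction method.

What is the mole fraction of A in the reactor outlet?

0.132

D reacted = 0.263 × 635 = 167 mol/min; ν_D = −2, so ξ = 167/2 = 83.5 mol/min.
Outlet amounts (n = n₀ + ν ξ):
  D: 635 − 2(83.5) = 468
  A: 0 + 1(83.5) = 83.5
  B: 0 + 1(83.5) = 83.5
Total out = 635 mol/min; y_A = 83.5 / 635 = 0.1315.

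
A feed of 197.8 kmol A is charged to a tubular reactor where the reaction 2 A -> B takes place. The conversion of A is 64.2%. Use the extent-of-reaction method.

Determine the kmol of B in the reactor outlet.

63.5 kmol

A reacted = 0.642 × 197.8 = 127 kmol; ν_A = −2, so ξ = 127/2 = 63.49 kmol.
Outlet amounts (n = n₀ + ν ξ):
  A: 197.8 − 2(63.49) = 70.81
  B: 0 + 1(63.49) = 63.49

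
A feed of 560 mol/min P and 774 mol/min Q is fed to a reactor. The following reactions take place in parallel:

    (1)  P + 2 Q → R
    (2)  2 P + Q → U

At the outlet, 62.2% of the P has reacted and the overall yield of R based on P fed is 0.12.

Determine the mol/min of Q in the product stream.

Yield of R: 1ξ₁ / 560 = 0.12 → ξ₁ = 67.2 mol/min.
Conversion of P: 1ξ₁ + 2ξ₂ = 0.622 × 560 = 348.3 → ξ₂ = 140.6 mol/min.
Outlet amounts (n = n₀ + Σ ν·ξ):
  P: 560 − 1(67.2) − 2(140.6) = 211.7
  Q: 774 − 2(67.2) − 1(140.6) = 499
  R: 0 + 1(67.2) = 67.2
  U: 0 + 1(140.6) = 140.6

499 mol/min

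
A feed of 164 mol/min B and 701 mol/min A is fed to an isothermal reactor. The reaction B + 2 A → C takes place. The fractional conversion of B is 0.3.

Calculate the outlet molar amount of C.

49.2 mol/min

B reacted = 0.3 × 164 = 49.2 mol/min; ν_B = −1, so ξ = 49.2/1 = 49.2 mol/min.
Outlet amounts (n = n₀ + ν ξ):
  B: 164 − 1(49.2) = 114.8
  A: 701 − 2(49.2) = 602.6
  C: 0 + 1(49.2) = 49.2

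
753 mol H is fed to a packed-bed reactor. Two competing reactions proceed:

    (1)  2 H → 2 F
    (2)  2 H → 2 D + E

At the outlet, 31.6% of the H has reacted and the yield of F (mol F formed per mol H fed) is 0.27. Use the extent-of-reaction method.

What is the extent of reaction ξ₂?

ξ₂ = 17.3 mol

Yield of F: 2ξ₁ / 753 = 0.27 → ξ₁ = 101.7 mol.
Conversion of H: 2ξ₁ + 2ξ₂ = 0.316 × 753 = 237.9 → ξ₂ = 17.32 mol.
Outlet amounts (n = n₀ + Σ ν·ξ):
  H: 753 − 2(101.7) − 2(17.32) = 515.1
  F: 0 + 2(101.7) = 203.3
  D: 0 + 2(17.32) = 34.64
  E: 0 + 1(17.32) = 17.32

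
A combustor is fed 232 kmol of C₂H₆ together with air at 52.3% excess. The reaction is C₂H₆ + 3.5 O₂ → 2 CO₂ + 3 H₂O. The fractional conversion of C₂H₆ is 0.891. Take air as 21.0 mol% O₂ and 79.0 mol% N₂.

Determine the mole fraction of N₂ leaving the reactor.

Stoichiometric O₂ = 3.5 × 232 = 812 kmol; O₂ fed = 812 × 1.523 = 1237 kmol.
N₂ fed = 1237 × 79/21 = 4652 kmol.
Fuel reacted = 0.891 × 232 → ξ = 206.7 kmol.
Outlet (n = n₀ + ν ξ):
  C₂H₆: 232 − 1(206.7) = 25.29
  O₂: 1237 − 3.5(206.7) = 513.2
  N₂: 4652 (inert)
  CO₂: 0 + 2(206.7) = 413.4
  H₂O: 0 + 3(206.7) = 620.1
Total out = 6224 kmol; y_N₂ = 4652 / 6224 = 0.7474.

0.747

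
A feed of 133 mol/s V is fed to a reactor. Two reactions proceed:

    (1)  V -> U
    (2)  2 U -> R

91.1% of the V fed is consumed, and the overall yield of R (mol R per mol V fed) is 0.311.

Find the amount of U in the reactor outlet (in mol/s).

Conversion of V: V consumed = 1ξ₁ = 0.911 × 133 → ξ₁ = 121.2 mol/s.
Yield of R: 1ξ₂ / 133 = 0.311 → ξ₂ = 41.36 mol/s.
Outlet amounts (n = n₀ + Σ ν·ξ):
  V: 133 − 1(121.2) = 11.84
  U: 0 + 1(121.2) − 2(41.36) = 38.44
  R: 0 + 1(41.36) = 41.36

38.4 mol/s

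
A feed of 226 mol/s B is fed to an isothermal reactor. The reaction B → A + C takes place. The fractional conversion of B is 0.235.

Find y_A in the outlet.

0.19

B reacted = 0.235 × 226 = 53.11 mol/s; ν_B = −1, so ξ = 53.11/1 = 53.11 mol/s.
Outlet amounts (n = n₀ + ν ξ):
  B: 226 − 1(53.11) = 172.9
  A: 0 + 1(53.11) = 53.11
  C: 0 + 1(53.11) = 53.11
Total out = 279.1 mol/s; y_A = 53.11 / 279.1 = 0.1903.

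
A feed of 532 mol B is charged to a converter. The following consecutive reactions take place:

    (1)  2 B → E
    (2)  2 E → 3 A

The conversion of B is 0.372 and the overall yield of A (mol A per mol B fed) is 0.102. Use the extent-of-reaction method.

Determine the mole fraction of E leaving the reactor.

0.139

Conversion of B: B consumed = 2ξ₁ = 0.372 × 532 → ξ₁ = 98.95 mol.
Yield of A: 3ξ₂ / 532 = 0.102 → ξ₂ = 18.09 mol.
Outlet amounts (n = n₀ + Σ ν·ξ):
  B: 532 − 2(98.95) = 334.1
  E: 0 + 1(98.95) − 2(18.09) = 62.78
  A: 0 + 3(18.09) = 54.26
Total out = 451.1 mol; y_E = 62.78 / 451.1 = 0.1392.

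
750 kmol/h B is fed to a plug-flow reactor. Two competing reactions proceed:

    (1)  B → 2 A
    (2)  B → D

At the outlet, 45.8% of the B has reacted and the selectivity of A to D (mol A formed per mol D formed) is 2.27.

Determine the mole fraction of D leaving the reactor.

0.173

Conversion of B: B consumed = 0.458 × 750 = 343.5 kmol/h = 1ξ₁ + 1ξ₂.
Selectivity: 2ξ₁ / (1ξ₂) = 2.27 → ξ₁ = 1.135 ξ₂.
Substitute: (1·1.135 + 1) ξ₂ = 343.5 → ξ₂ = 160.9 kmol/h, ξ₁ = 182.6 kmol/h.
Outlet amounts (n = n₀ + Σ ν·ξ):
  B: 750 − 1(182.6) − 1(160.9) = 406.5
  A: 0 + 2(182.6) = 365.2
  D: 0 + 1(160.9) = 160.9
Total out = 932.6 kmol/h; y_D = 160.9 / 932.6 = 0.1725.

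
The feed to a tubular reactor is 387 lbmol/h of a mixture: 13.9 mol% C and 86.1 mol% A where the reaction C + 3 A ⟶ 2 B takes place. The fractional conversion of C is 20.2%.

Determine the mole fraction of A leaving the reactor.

0.823

C reacted = 0.202 × 53.79 = 10.87 lbmol/h; ν_C = −1, so ξ = 10.87/1 = 10.87 lbmol/h.
Outlet amounts (n = n₀ + ν ξ):
  C: 53.79 − 1(10.87) = 42.93
  A: 333.2 − 3(10.87) = 300.6
  B: 0 + 2(10.87) = 21.73
Total out = 365.3 lbmol/h; y_A = 300.6 / 365.3 = 0.823.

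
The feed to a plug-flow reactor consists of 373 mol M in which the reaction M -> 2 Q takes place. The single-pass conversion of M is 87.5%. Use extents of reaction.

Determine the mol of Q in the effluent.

M reacted = 0.875 × 373 = 326.4 mol; ν_M = −1, so ξ = 326.4/1 = 326.4 mol.
Outlet amounts (n = n₀ + ν ξ):
  M: 373 − 1(326.4) = 46.62
  Q: 0 + 2(326.4) = 652.8

653 mol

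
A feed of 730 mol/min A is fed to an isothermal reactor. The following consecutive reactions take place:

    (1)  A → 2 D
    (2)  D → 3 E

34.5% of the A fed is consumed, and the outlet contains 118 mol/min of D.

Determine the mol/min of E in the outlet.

Conversion of A: A consumed = 1ξ₁ = 0.345 × 730 → ξ₁ = 251.8 mol/min.
D balance: n_D = 0 + 2ξ₁ − 1ξ₂ = 118 → ξ₂ = (2·251.8 − 118)/1 = 385.7 mol/min.
Outlet amounts (n = n₀ + Σ ν·ξ):
  A: 730 − 1(251.8) = 478.1
  D: 0 + 2(251.8) − 1(385.7) = 118
  E: 0 + 3(385.7) = 1157

1160 mol/min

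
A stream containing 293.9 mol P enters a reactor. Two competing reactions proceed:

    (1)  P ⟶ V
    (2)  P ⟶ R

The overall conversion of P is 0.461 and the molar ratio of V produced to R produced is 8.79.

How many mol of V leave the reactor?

Conversion of P: P consumed = 0.461 × 293.9 = 135.5 mol = 1ξ₁ + 1ξ₂.
Selectivity: 1ξ₁ / (1ξ₂) = 8.79 → ξ₁ = 8.79 ξ₂.
Substitute: (1·8.79 + 1) ξ₂ = 135.5 → ξ₂ = 13.84 mol, ξ₁ = 121.6 mol.
Outlet amounts (n = n₀ + Σ ν·ξ):
  P: 293.9 − 1(121.6) − 1(13.84) = 158.4
  V: 0 + 1(121.6) = 121.6
  R: 0 + 1(13.84) = 13.84

122 mol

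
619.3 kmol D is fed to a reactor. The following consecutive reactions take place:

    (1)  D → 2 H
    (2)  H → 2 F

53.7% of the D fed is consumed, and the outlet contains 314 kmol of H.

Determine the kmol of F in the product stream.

702 kmol

Conversion of D: D consumed = 1ξ₁ = 0.537 × 619.3 → ξ₁ = 332.6 kmol.
H balance: n_H = 0 + 2ξ₁ − 1ξ₂ = 314 → ξ₂ = (2·332.6 − 314)/1 = 351.1 kmol.
Outlet amounts (n = n₀ + Σ ν·ξ):
  D: 619.3 − 1(332.6) = 286.7
  H: 0 + 2(332.6) − 1(351.1) = 314
  F: 0 + 2(351.1) = 702.3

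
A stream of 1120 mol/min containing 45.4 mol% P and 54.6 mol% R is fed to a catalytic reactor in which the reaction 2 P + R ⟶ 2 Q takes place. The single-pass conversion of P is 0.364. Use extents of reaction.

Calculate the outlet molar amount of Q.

P reacted = 0.364 × 508.5 = 185.1 mol/min; ν_P = −2, so ξ = 185.1/2 = 92.54 mol/min.
Outlet amounts (n = n₀ + ν ξ):
  P: 508.5 − 2(92.54) = 323.4
  R: 611.5 − 1(92.54) = 519
  Q: 0 + 2(92.54) = 185.1

185 mol/min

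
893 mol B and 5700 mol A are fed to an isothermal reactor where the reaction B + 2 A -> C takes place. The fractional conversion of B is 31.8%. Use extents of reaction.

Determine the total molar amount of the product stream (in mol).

6030 mol

B reacted = 0.318 × 893 = 284 mol; ν_B = −1, so ξ = 284/1 = 284 mol.
Outlet amounts (n = n₀ + ν ξ):
  B: 893 − 1(284) = 609
  A: 5700 − 2(284) = 5132
  C: 0 + 1(284) = 284
Total out = 609 + 5132 + 284 = 6025 mol.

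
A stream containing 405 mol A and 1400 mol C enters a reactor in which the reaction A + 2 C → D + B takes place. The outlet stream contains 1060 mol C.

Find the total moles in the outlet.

1640 mol

For C: n = n₀ − 2ξ → 1060 = 1400 − 2ξ, giving ξ = 170 mol.
Outlet amounts (n = n₀ + ν ξ):
  A: 405 − 1(170) = 235
  C: 1400 − 2(170) = 1060
  D: 0 + 1(170) = 170
  B: 0 + 1(170) = 170
Total out = 235 + 1060 + 170 + 170 = 1635 mol.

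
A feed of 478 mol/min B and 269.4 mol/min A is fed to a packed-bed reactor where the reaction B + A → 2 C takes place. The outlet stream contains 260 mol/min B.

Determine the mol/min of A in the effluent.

For B: n = n₀ − 1ξ → 260 = 478 − 1ξ, giving ξ = 218 mol/min.
Outlet amounts (n = n₀ + ν ξ):
  B: 478 − 1(218) = 260
  A: 269.4 − 1(218) = 51.4
  C: 0 + 2(218) = 436

51.4 mol/min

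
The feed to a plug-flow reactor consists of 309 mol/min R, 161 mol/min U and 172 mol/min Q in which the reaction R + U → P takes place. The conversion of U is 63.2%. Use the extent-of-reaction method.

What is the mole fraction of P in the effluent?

U reacted = 0.632 × 161 = 101.8 mol/min; ν_U = −1, so ξ = 101.8/1 = 101.8 mol/min.
Outlet amounts (n = n₀ + ν ξ):
  R: 309 − 1(101.8) = 207.2
  U: 161 − 1(101.8) = 59.25
  P: 0 + 1(101.8) = 101.8
  Q: 172 (inert)
Total out = 540.2 mol/min; y_P = 101.8 / 540.2 = 0.1883.

0.188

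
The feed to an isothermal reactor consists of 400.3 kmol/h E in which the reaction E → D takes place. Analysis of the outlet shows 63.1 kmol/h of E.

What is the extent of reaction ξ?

ξ = 337 kmol/h

For E: n = n₀ − 1ξ → 63.1 = 400.3 − 1ξ, giving ξ = 337.2 kmol/h.
Outlet amounts (n = n₀ + ν ξ):
  E: 400.3 − 1(337.2) = 63.1
  D: 0 + 1(337.2) = 337.2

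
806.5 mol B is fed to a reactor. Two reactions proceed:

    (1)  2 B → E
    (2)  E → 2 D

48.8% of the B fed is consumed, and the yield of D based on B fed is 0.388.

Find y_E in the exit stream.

0.0526

Conversion of B: B consumed = 2ξ₁ = 0.488 × 806.5 → ξ₁ = 196.8 mol.
Yield of D: 2ξ₂ / 806.5 = 0.388 → ξ₂ = 156.5 mol.
Outlet amounts (n = n₀ + Σ ν·ξ):
  B: 806.5 − 2(196.8) = 412.9
  E: 0 + 1(196.8) − 1(156.5) = 40.32
  D: 0 + 2(156.5) = 312.9
Total out = 766.2 mol; y_E = 40.32 / 766.2 = 0.05263.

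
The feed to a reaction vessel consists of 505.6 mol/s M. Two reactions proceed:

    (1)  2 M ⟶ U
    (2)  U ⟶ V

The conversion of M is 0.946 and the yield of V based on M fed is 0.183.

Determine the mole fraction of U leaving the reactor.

Conversion of M: M consumed = 2ξ₁ = 0.946 × 505.6 → ξ₁ = 239.1 mol/s.
Yield of V: 1ξ₂ / 505.6 = 0.183 → ξ₂ = 92.52 mol/s.
Outlet amounts (n = n₀ + Σ ν·ξ):
  M: 505.6 − 2(239.1) = 27.3
  U: 0 + 1(239.1) − 1(92.52) = 146.6
  V: 0 + 1(92.52) = 92.52
Total out = 266.5 mol/s; y_U = 146.6 / 266.5 = 0.5503.

0.55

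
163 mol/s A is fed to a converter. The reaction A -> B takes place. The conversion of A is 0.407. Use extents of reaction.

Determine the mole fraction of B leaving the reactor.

A reacted = 0.407 × 163 = 66.34 mol/s; ν_A = −1, so ξ = 66.34/1 = 66.34 mol/s.
Outlet amounts (n = n₀ + ν ξ):
  A: 163 − 1(66.34) = 96.66
  B: 0 + 1(66.34) = 66.34
Total out = 163 mol/s; y_B = 66.34 / 163 = 0.407.

0.407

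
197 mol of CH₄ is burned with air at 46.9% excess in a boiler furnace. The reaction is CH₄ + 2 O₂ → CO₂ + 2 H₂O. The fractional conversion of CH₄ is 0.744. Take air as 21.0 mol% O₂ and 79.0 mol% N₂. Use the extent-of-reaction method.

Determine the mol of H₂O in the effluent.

293 mol

Stoichiometric O₂ = 2 × 197 = 394 mol; O₂ fed = 394 × 1.469 = 578.8 mol.
N₂ fed = 578.8 × 79/21 = 2177 mol.
Fuel reacted = 0.744 × 197 → ξ = 146.6 mol.
Outlet (n = n₀ + ν ξ):
  CH₄: 197 − 1(146.6) = 50.43
  O₂: 578.8 − 2(146.6) = 285.6
  N₂: 2177 (inert)
  CO₂: 0 + 1(146.6) = 146.6
  H₂O: 0 + 2(146.6) = 293.1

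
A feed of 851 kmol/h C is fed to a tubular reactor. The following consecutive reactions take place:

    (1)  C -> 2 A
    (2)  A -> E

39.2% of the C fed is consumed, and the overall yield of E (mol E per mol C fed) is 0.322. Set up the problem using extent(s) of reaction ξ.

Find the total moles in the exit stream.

1180 kmol/h

Conversion of C: C consumed = 1ξ₁ = 0.392 × 851 → ξ₁ = 333.6 kmol/h.
Yield of E: 1ξ₂ / 851 = 0.322 → ξ₂ = 274 kmol/h.
Outlet amounts (n = n₀ + Σ ν·ξ):
  C: 851 − 1(333.6) = 517.4
  A: 0 + 2(333.6) − 1(274) = 393.2
  E: 0 + 1(274) = 274
Total out = 517.4 + 393.2 + 274 = 1185 kmol/h.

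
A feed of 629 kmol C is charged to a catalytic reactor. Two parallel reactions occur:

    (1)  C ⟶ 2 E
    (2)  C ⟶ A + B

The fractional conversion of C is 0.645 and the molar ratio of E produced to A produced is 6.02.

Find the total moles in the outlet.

Conversion of C: C consumed = 0.645 × 629 = 405.7 kmol = 1ξ₁ + 1ξ₂.
Selectivity: 2ξ₁ / (1ξ₂) = 6.02 → ξ₁ = 3.01 ξ₂.
Substitute: (1·3.01 + 1) ξ₂ = 405.7 → ξ₂ = 101.2 kmol, ξ₁ = 304.5 kmol.
Outlet amounts (n = n₀ + Σ ν·ξ):
  C: 629 − 1(304.5) − 1(101.2) = 223.3
  E: 0 + 2(304.5) = 609.1
  A: 0 + 1(101.2) = 101.2
  B: 0 + 1(101.2) = 101.2
Total out = 223.3 + 609.1 + 101.2 + 101.2 = 1035 kmol.

1030 kmol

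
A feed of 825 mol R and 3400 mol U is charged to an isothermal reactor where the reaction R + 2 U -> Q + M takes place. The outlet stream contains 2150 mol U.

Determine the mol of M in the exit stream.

625 mol

For U: n = n₀ − 2ξ → 2150 = 3400 − 2ξ, giving ξ = 625 mol.
Outlet amounts (n = n₀ + ν ξ):
  R: 825 − 1(625) = 200
  U: 3400 − 2(625) = 2150
  Q: 0 + 1(625) = 625
  M: 0 + 1(625) = 625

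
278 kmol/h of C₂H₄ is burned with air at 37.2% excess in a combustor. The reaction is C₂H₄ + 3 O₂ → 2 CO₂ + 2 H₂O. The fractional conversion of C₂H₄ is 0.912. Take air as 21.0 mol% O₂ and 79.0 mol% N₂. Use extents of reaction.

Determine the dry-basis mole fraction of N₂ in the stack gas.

0.825

Stoichiometric O₂ = 3 × 278 = 834 kmol/h; O₂ fed = 834 × 1.372 = 1144 kmol/h.
N₂ fed = 1144 × 79/21 = 4305 kmol/h.
Fuel reacted = 0.912 × 278 → ξ = 253.5 kmol/h.
Outlet (n = n₀ + ν ξ):
  C₂H₄: 278 − 1(253.5) = 24.46
  O₂: 1144 − 3(253.5) = 383.6
  N₂: 4305 (inert)
  CO₂: 0 + 2(253.5) = 507.1
  H₂O: 0 + 2(253.5) = 507.1
Dry total = 5220 kmol/h; y_N₂ (dry) = 4305 / 5220 = 0.8247.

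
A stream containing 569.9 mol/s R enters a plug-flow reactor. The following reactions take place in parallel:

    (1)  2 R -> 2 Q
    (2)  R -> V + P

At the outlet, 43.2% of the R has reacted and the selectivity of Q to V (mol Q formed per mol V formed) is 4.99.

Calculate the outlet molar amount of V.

Conversion of R: R consumed = 0.432 × 569.9 = 246.2 mol/s = 2ξ₁ + 1ξ₂.
Selectivity: 2ξ₁ / (1ξ₂) = 4.99 → ξ₁ = 2.495 ξ₂.
Substitute: (2·2.495 + 1) ξ₂ = 246.2 → ξ₂ = 41.1 mol/s, ξ₁ = 102.5 mol/s.
Outlet amounts (n = n₀ + Σ ν·ξ):
  R: 569.9 − 2(102.5) − 1(41.1) = 323.7
  Q: 0 + 2(102.5) = 205.1
  V: 0 + 1(41.1) = 41.1
  P: 0 + 1(41.1) = 41.1

41.1 mol/s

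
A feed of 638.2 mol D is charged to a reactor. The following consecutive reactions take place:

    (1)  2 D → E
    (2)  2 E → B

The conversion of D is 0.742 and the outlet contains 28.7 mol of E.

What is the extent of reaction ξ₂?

Conversion of D: D consumed = 2ξ₁ = 0.742 × 638.2 → ξ₁ = 236.8 mol.
E balance: n_E = 0 + 1ξ₁ − 2ξ₂ = 28.7 → ξ₂ = (1·236.8 − 28.7)/2 = 104 mol.
Outlet amounts (n = n₀ + Σ ν·ξ):
  D: 638.2 − 2(236.8) = 164.7
  E: 0 + 1(236.8) − 2(104) = 28.7
  B: 0 + 1(104) = 104

ξ₂ = 104 mol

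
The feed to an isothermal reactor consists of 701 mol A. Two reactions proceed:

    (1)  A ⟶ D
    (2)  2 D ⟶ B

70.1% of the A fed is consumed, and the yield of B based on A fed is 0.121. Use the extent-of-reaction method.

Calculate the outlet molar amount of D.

322 mol

Conversion of A: A consumed = 1ξ₁ = 0.701 × 701 → ξ₁ = 491.4 mol.
Yield of B: 1ξ₂ / 701 = 0.121 → ξ₂ = 84.82 mol.
Outlet amounts (n = n₀ + Σ ν·ξ):
  A: 701 − 1(491.4) = 209.6
  D: 0 + 1(491.4) − 2(84.82) = 321.8
  B: 0 + 1(84.82) = 84.82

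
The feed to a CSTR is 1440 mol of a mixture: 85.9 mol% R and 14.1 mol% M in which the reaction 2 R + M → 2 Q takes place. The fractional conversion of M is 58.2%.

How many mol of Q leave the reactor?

236 mol

M reacted = 0.582 × 203 = 118.2 mol; ν_M = −1, so ξ = 118.2/1 = 118.2 mol.
Outlet amounts (n = n₀ + ν ξ):
  R: 1237 − 2(118.2) = 1001
  M: 203 − 1(118.2) = 84.87
  Q: 0 + 2(118.2) = 236.3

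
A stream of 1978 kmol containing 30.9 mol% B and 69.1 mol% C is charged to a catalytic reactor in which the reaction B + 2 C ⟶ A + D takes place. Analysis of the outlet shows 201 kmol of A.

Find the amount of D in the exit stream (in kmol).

For A: n = n₀ + 1ξ → 201 = 0 + 1ξ, giving ξ = 201 kmol.
Outlet amounts (n = n₀ + ν ξ):
  B: 611.2 − 1(201) = 410.2
  C: 1367 − 2(201) = 964.8
  A: 0 + 1(201) = 201
  D: 0 + 1(201) = 201

201 kmol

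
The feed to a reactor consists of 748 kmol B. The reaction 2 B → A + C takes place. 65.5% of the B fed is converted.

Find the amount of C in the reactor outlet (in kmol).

B reacted = 0.655 × 748 = 489.9 kmol; ν_B = −2, so ξ = 489.9/2 = 245 kmol.
Outlet amounts (n = n₀ + ν ξ):
  B: 748 − 2(245) = 258.1
  A: 0 + 1(245) = 245
  C: 0 + 1(245) = 245

245 kmol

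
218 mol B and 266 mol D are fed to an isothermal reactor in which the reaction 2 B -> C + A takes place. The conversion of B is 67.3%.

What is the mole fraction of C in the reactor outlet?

B reacted = 0.673 × 218 = 146.7 mol; ν_B = −2, so ξ = 146.7/2 = 73.36 mol.
Outlet amounts (n = n₀ + ν ξ):
  B: 218 − 2(73.36) = 71.29
  C: 0 + 1(73.36) = 73.36
  A: 0 + 1(73.36) = 73.36
  D: 266 (inert)
Total out = 484 mol; y_C = 73.36 / 484 = 0.1516.

0.152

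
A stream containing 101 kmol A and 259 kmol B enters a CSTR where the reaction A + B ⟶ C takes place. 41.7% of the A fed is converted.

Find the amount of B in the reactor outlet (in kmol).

217 kmol

A reacted = 0.417 × 101 = 42.12 kmol; ν_A = −1, so ξ = 42.12/1 = 42.12 kmol.
Outlet amounts (n = n₀ + ν ξ):
  A: 101 − 1(42.12) = 58.88
  B: 259 − 1(42.12) = 216.9
  C: 0 + 1(42.12) = 42.12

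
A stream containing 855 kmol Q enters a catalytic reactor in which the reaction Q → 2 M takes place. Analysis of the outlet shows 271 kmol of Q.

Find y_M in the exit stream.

0.812

For Q: n = n₀ − 1ξ → 271 = 855 − 1ξ, giving ξ = 584 kmol.
Outlet amounts (n = n₀ + ν ξ):
  Q: 855 − 1(584) = 271
  M: 0 + 2(584) = 1168
Total out = 1439 kmol; y_M = 1168 / 1439 = 0.8117.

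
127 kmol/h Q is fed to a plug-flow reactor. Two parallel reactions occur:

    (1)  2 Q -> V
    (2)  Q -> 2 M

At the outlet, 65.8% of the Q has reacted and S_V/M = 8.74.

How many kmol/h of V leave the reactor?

Conversion of Q: Q consumed = 0.658 × 127 = 83.57 kmol/h = 2ξ₁ + 1ξ₂.
Selectivity: 1ξ₁ / (2ξ₂) = 8.74 → ξ₁ = 17.48 ξ₂.
Substitute: (2·17.48 + 1) ξ₂ = 83.57 → ξ₂ = 2.324 kmol/h, ξ₁ = 40.62 kmol/h.
Outlet amounts (n = n₀ + Σ ν·ξ):
  Q: 127 − 2(40.62) − 1(2.324) = 43.43
  V: 0 + 1(40.62) = 40.62
  M: 0 + 2(2.324) = 4.648

40.6 kmol/h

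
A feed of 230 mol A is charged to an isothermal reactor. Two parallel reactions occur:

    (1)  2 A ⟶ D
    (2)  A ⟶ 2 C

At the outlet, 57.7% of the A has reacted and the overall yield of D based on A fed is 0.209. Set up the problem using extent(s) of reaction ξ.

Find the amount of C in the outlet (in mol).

Yield of D: 1ξ₁ / 230 = 0.209 → ξ₁ = 48.07 mol.
Conversion of A: 2ξ₁ + 1ξ₂ = 0.577 × 230 = 132.7 → ξ₂ = 36.57 mol.
Outlet amounts (n = n₀ + Σ ν·ξ):
  A: 230 − 2(48.07) − 1(36.57) = 97.29
  D: 0 + 1(48.07) = 48.07
  C: 0 + 2(36.57) = 73.14

73.1 mol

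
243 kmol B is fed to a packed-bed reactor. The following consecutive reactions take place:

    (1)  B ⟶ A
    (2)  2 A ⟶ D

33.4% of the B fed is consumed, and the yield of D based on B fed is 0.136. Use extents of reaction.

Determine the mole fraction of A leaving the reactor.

Conversion of B: B consumed = 1ξ₁ = 0.334 × 243 → ξ₁ = 81.16 kmol.
Yield of D: 1ξ₂ / 243 = 0.136 → ξ₂ = 33.05 kmol.
Outlet amounts (n = n₀ + Σ ν·ξ):
  B: 243 − 1(81.16) = 161.8
  A: 0 + 1(81.16) − 2(33.05) = 15.07
  D: 0 + 1(33.05) = 33.05
Total out = 210 kmol; y_A = 15.07 / 210 = 0.07176.

0.0718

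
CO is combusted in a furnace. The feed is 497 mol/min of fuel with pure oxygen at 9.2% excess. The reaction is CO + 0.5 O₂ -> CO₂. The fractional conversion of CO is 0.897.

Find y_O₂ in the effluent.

Stoichiometric O₂ = 0.5 × 497 = 248.5 mol/min; O₂ fed = 248.5 × 1.092 = 271.4 mol/min.
Fuel reacted = 0.897 × 497 → ξ = 445.8 mol/min.
Outlet (n = n₀ + ν ξ):
  CO: 497 − 1(445.8) = 51.19
  O₂: 271.4 − 0.5(445.8) = 48.46
  CO₂: 0 + 1(445.8) = 445.8
Total out = 545.5 mol/min; y_O₂ = 48.46 / 545.5 = 0.08884.

0.0888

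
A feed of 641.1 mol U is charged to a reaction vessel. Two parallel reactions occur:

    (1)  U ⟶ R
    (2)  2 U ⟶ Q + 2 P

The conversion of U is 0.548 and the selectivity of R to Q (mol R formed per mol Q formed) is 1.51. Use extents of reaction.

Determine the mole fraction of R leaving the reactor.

Conversion of U: U consumed = 0.548 × 641.1 = 351.3 mol = 1ξ₁ + 2ξ₂.
Selectivity: 1ξ₁ / (1ξ₂) = 1.51 → ξ₁ = 1.51 ξ₂.
Substitute: (1·1.51 + 2) ξ₂ = 351.3 → ξ₂ = 100.1 mol, ξ₁ = 151.1 mol.
Outlet amounts (n = n₀ + Σ ν·ξ):
  U: 641.1 − 1(151.1) − 2(100.1) = 289.8
  R: 0 + 1(151.1) = 151.1
  Q: 0 + 1(100.1) = 100.1
  P: 0 + 2(100.1) = 200.2
Total out = 741.2 mol; y_R = 151.1 / 741.2 = 0.2039.

0.204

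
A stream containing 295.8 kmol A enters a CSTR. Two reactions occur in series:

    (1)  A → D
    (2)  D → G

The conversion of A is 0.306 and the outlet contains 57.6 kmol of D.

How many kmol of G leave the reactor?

32.9 kmol

Conversion of A: A consumed = 1ξ₁ = 0.306 × 295.8 → ξ₁ = 90.51 kmol.
D balance: n_D = 0 + 1ξ₁ − 1ξ₂ = 57.6 → ξ₂ = (1·90.51 − 57.6)/1 = 32.91 kmol.
Outlet amounts (n = n₀ + Σ ν·ξ):
  A: 295.8 − 1(90.51) = 205.3
  D: 0 + 1(90.51) − 1(32.91) = 57.6
  G: 0 + 1(32.91) = 32.91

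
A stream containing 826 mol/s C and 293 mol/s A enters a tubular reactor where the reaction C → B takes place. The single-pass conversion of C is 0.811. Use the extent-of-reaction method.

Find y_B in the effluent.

C reacted = 0.811 × 826 = 669.9 mol/s; ν_C = −1, so ξ = 669.9/1 = 669.9 mol/s.
Outlet amounts (n = n₀ + ν ξ):
  C: 826 − 1(669.9) = 156.1
  B: 0 + 1(669.9) = 669.9
  A: 293 (inert)
Total out = 1119 mol/s; y_B = 669.9 / 1119 = 0.5986.

0.599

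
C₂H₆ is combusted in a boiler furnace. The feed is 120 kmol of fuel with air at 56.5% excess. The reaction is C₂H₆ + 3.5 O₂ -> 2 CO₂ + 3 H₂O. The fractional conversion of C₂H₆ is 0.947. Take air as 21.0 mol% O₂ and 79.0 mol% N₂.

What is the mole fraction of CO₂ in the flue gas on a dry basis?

0.0766

Stoichiometric O₂ = 3.5 × 120 = 420 kmol; O₂ fed = 420 × 1.565 = 657.3 kmol.
N₂ fed = 657.3 × 79/21 = 2473 kmol.
Fuel reacted = 0.947 × 120 → ξ = 113.6 kmol.
Outlet (n = n₀ + ν ξ):
  C₂H₆: 120 − 1(113.6) = 6.36
  O₂: 657.3 − 3.5(113.6) = 259.6
  N₂: 2473 (inert)
  CO₂: 0 + 2(113.6) = 227.3
  H₂O: 0 + 3(113.6) = 340.9
Dry total = 2966 kmol; y_CO₂ (dry) = 227.3 / 2966 = 0.07663.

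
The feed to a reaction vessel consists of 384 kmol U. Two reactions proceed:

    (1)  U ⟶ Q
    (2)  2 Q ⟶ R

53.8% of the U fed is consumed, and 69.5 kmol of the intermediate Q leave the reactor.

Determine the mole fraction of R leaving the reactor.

Conversion of U: U consumed = 1ξ₁ = 0.538 × 384 → ξ₁ = 206.6 kmol.
Q balance: n_Q = 0 + 1ξ₁ − 2ξ₂ = 69.5 → ξ₂ = (1·206.6 − 69.5)/2 = 68.55 kmol.
Outlet amounts (n = n₀ + Σ ν·ξ):
  U: 384 − 1(206.6) = 177.4
  Q: 0 + 1(206.6) − 2(68.55) = 69.5
  R: 0 + 1(68.55) = 68.55
Total out = 315.5 kmol; y_R = 68.55 / 315.5 = 0.2173.

0.217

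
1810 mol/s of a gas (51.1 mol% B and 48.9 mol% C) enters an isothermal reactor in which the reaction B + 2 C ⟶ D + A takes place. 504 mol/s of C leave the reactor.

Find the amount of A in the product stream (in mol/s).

For C: n = n₀ − 2ξ → 504 = 885.1 − 2ξ, giving ξ = 190.5 mol/s.
Outlet amounts (n = n₀ + ν ξ):
  B: 924.9 − 1(190.5) = 734.4
  C: 885.1 − 2(190.5) = 504
  D: 0 + 1(190.5) = 190.5
  A: 0 + 1(190.5) = 190.5

191 mol/s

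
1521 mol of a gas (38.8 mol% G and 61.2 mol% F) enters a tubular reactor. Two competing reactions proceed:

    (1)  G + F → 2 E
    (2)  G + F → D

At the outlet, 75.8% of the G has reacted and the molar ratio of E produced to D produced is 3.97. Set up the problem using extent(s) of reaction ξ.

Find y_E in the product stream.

Conversion of G: G consumed = 0.758 × 590.1 = 447.3 mol = 1ξ₁ + 1ξ₂.
Selectivity: 2ξ₁ / (1ξ₂) = 3.97 → ξ₁ = 1.985 ξ₂.
Substitute: (1·1.985 + 1) ξ₂ = 447.3 → ξ₂ = 149.9 mol, ξ₁ = 297.5 mol.
Outlet amounts (n = n₀ + Σ ν·ξ):
  G: 590.1 − 1(297.5) − 1(149.9) = 142.8
  F: 930.9 − 1(297.5) − 1(149.9) = 483.5
  E: 0 + 2(297.5) = 594.9
  D: 0 + 1(149.9) = 149.9
Total out = 1371 mol; y_E = 594.9 / 1371 = 0.4339.

0.434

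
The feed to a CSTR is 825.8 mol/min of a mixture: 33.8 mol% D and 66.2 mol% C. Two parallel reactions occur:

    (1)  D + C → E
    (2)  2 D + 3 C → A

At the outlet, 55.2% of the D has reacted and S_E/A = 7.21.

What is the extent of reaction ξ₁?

ξ₁ = 121 mol/min

Conversion of D: D consumed = 0.552 × 279.1 = 154.1 mol/min = 1ξ₁ + 2ξ₂.
Selectivity: 1ξ₁ / (1ξ₂) = 7.21 → ξ₁ = 7.21 ξ₂.
Substitute: (1·7.21 + 2) ξ₂ = 154.1 → ξ₂ = 16.73 mol/min, ξ₁ = 120.6 mol/min.
Outlet amounts (n = n₀ + Σ ν·ξ):
  D: 279.1 − 1(120.6) − 2(16.73) = 125
  C: 546.7 − 1(120.6) − 3(16.73) = 375.9
  E: 0 + 1(120.6) = 120.6
  A: 0 + 1(16.73) = 16.73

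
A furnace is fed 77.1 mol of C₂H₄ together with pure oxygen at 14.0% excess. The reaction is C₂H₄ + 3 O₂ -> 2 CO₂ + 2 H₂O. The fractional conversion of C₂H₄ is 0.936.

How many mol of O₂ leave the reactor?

Stoichiometric O₂ = 3 × 77.1 = 231.3 mol; O₂ fed = 231.3 × 1.140 = 263.7 mol.
Fuel reacted = 0.936 × 77.1 → ξ = 72.17 mol.
Outlet (n = n₀ + ν ξ):
  C₂H₄: 77.1 − 1(72.17) = 4.934
  O₂: 263.7 − 3(72.17) = 47.19
  CO₂: 0 + 2(72.17) = 144.3
  H₂O: 0 + 2(72.17) = 144.3

47.2 mol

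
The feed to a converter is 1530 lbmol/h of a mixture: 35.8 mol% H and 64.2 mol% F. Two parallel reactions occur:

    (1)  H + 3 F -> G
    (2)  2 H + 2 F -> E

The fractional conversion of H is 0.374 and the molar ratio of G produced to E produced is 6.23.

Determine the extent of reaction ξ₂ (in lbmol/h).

ξ₂ = 24.9 lbmol/h

Conversion of H: H consumed = 0.374 × 547.7 = 204.9 lbmol/h = 1ξ₁ + 2ξ₂.
Selectivity: 1ξ₁ / (1ξ₂) = 6.23 → ξ₁ = 6.23 ξ₂.
Substitute: (1·6.23 + 2) ξ₂ = 204.9 → ξ₂ = 24.89 lbmol/h, ξ₁ = 155.1 lbmol/h.
Outlet amounts (n = n₀ + Σ ν·ξ):
  H: 547.7 − 1(155.1) − 2(24.89) = 342.9
  F: 982.3 − 3(155.1) − 2(24.89) = 467.3
  G: 0 + 1(155.1) = 155.1
  E: 0 + 1(24.89) = 24.89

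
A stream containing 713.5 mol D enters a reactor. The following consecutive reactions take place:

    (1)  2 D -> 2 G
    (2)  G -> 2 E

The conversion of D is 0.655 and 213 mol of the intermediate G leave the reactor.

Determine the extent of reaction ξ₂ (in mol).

Conversion of D: D consumed = 2ξ₁ = 0.655 × 713.5 → ξ₁ = 233.7 mol.
G balance: n_G = 0 + 2ξ₁ − 1ξ₂ = 213 → ξ₂ = (2·233.7 − 213)/1 = 254.3 mol.
Outlet amounts (n = n₀ + Σ ν·ξ):
  D: 713.5 − 2(233.7) = 246.2
  G: 0 + 2(233.7) − 1(254.3) = 213
  E: 0 + 2(254.3) = 508.7

ξ₂ = 254 mol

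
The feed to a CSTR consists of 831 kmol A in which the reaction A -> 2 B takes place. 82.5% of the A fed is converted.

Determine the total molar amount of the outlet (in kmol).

A reacted = 0.825 × 831 = 685.6 kmol; ν_A = −1, so ξ = 685.6/1 = 685.6 kmol.
Outlet amounts (n = n₀ + ν ξ):
  A: 831 − 1(685.6) = 145.4
  B: 0 + 2(685.6) = 1371
Total out = 145.4 + 1371 = 1517 kmol.

1520 kmol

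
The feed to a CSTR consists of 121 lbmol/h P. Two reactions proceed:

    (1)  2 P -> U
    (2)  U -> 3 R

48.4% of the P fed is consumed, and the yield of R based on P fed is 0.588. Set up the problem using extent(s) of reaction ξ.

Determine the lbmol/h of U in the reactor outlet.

Conversion of P: P consumed = 2ξ₁ = 0.484 × 121 → ξ₁ = 29.28 lbmol/h.
Yield of R: 3ξ₂ / 121 = 0.588 → ξ₂ = 23.72 lbmol/h.
Outlet amounts (n = n₀ + Σ ν·ξ):
  P: 121 − 2(29.28) = 62.44
  U: 0 + 1(29.28) − 1(23.72) = 5.566
  R: 0 + 3(23.72) = 71.15

5.57 lbmol/h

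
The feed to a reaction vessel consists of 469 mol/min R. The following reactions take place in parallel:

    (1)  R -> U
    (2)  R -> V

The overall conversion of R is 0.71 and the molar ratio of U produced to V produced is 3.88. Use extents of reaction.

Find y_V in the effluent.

Conversion of R: R consumed = 0.71 × 469 = 333 mol/min = 1ξ₁ + 1ξ₂.
Selectivity: 1ξ₁ / (1ξ₂) = 3.88 → ξ₁ = 3.88 ξ₂.
Substitute: (1·3.88 + 1) ξ₂ = 333 → ξ₂ = 68.24 mol/min, ξ₁ = 264.8 mol/min.
Outlet amounts (n = n₀ + Σ ν·ξ):
  R: 469 − 1(264.8) − 1(68.24) = 136
  U: 0 + 1(264.8) = 264.8
  V: 0 + 1(68.24) = 68.24
Total out = 469 mol/min; y_V = 68.24 / 469 = 0.1455.

0.145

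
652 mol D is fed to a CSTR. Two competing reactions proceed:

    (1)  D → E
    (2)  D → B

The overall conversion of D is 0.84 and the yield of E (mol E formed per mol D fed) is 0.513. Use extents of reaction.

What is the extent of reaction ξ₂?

ξ₂ = 213 mol

Yield of E: 1ξ₁ / 652 = 0.513 → ξ₁ = 334.5 mol.
Conversion of D: 1ξ₁ + 1ξ₂ = 0.84 × 652 = 547.7 → ξ₂ = 213.2 mol.
Outlet amounts (n = n₀ + Σ ν·ξ):
  D: 652 − 1(334.5) − 1(213.2) = 104.3
  E: 0 + 1(334.5) = 334.5
  B: 0 + 1(213.2) = 213.2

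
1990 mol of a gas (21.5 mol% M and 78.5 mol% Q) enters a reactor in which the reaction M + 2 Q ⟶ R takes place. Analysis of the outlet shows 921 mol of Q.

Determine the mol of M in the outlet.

For Q: n = n₀ − 2ξ → 921 = 1562 − 2ξ, giving ξ = 320.6 mol.
Outlet amounts (n = n₀ + ν ξ):
  M: 427.9 − 1(320.6) = 107.3
  Q: 1562 − 2(320.6) = 921
  R: 0 + 1(320.6) = 320.6

107 mol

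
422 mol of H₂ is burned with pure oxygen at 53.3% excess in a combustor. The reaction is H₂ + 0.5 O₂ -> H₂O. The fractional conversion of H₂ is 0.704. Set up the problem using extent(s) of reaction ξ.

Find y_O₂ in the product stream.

0.293

Stoichiometric O₂ = 0.5 × 422 = 211 mol; O₂ fed = 211 × 1.533 = 323.5 mol.
Fuel reacted = 0.704 × 422 → ξ = 297.1 mol.
Outlet (n = n₀ + ν ξ):
  H₂: 422 − 1(297.1) = 124.9
  O₂: 323.5 − 0.5(297.1) = 174.9
  H₂O: 0 + 1(297.1) = 297.1
Total out = 596.9 mol; y_O₂ = 174.9 / 596.9 = 0.293.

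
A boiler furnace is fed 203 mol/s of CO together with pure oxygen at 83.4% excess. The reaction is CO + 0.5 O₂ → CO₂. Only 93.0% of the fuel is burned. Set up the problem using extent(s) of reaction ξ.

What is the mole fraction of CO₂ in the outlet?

0.64

Stoichiometric O₂ = 0.5 × 203 = 101.5 mol/s; O₂ fed = 101.5 × 1.834 = 186.2 mol/s.
Fuel reacted = 0.93 × 203 → ξ = 188.8 mol/s.
Outlet (n = n₀ + ν ξ):
  CO: 203 − 1(188.8) = 14.21
  O₂: 186.2 − 0.5(188.8) = 91.76
  CO₂: 0 + 1(188.8) = 188.8
Total out = 294.8 mol/s; y_CO₂ = 188.8 / 294.8 = 0.6405.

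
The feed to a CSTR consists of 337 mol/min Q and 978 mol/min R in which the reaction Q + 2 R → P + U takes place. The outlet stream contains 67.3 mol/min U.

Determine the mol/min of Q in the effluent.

270 mol/min

For U: n = n₀ + 1ξ → 67.3 = 0 + 1ξ, giving ξ = 67.3 mol/min.
Outlet amounts (n = n₀ + ν ξ):
  Q: 337 − 1(67.3) = 269.7
  R: 978 − 2(67.3) = 843.4
  P: 0 + 1(67.3) = 67.3
  U: 0 + 1(67.3) = 67.3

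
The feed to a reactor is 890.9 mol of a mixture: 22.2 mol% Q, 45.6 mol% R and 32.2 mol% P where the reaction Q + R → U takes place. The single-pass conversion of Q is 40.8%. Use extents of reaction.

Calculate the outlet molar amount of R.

Q reacted = 0.408 × 197.8 = 80.69 mol; ν_Q = −1, so ξ = 80.69/1 = 80.69 mol.
Outlet amounts (n = n₀ + ν ξ):
  Q: 197.8 − 1(80.69) = 117.1
  R: 406.3 − 1(80.69) = 325.6
  U: 0 + 1(80.69) = 80.69
  P: 286.9 (inert)

326 mol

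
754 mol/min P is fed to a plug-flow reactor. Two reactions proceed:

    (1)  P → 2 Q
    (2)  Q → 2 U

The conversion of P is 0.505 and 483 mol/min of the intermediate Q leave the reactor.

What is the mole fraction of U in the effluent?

Conversion of P: P consumed = 1ξ₁ = 0.505 × 754 → ξ₁ = 380.8 mol/min.
Q balance: n_Q = 0 + 2ξ₁ − 1ξ₂ = 483 → ξ₂ = (2·380.8 − 483)/1 = 278.5 mol/min.
Outlet amounts (n = n₀ + Σ ν·ξ):
  P: 754 − 1(380.8) = 373.2
  Q: 0 + 2(380.8) − 1(278.5) = 483
  U: 0 + 2(278.5) = 557.1
Total out = 1413 mol/min; y_U = 557.1 / 1413 = 0.3942.

0.394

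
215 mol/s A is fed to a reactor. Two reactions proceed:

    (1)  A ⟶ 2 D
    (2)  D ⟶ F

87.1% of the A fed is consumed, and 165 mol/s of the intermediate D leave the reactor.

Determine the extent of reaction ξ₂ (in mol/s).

ξ₂ = 210 mol/s

Conversion of A: A consumed = 1ξ₁ = 0.871 × 215 → ξ₁ = 187.3 mol/s.
D balance: n_D = 0 + 2ξ₁ − 1ξ₂ = 165 → ξ₂ = (2·187.3 − 165)/1 = 209.5 mol/s.
Outlet amounts (n = n₀ + Σ ν·ξ):
  A: 215 − 1(187.3) = 27.74
  D: 0 + 2(187.3) − 1(209.5) = 165
  F: 0 + 1(209.5) = 209.5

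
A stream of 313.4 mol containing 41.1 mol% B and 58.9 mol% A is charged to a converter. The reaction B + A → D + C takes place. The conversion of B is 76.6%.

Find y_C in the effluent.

B reacted = 0.766 × 128.8 = 98.67 mol; ν_B = −1, so ξ = 98.67/1 = 98.67 mol.
Outlet amounts (n = n₀ + ν ξ):
  B: 128.8 − 1(98.67) = 30.14
  A: 184.6 − 1(98.67) = 85.93
  D: 0 + 1(98.67) = 98.67
  C: 0 + 1(98.67) = 98.67
Total out = 313.4 mol; y_C = 98.67 / 313.4 = 0.3148.

0.315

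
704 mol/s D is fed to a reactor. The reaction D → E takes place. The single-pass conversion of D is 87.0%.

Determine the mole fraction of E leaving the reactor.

D reacted = 0.87 × 704 = 612.5 mol/s; ν_D = −1, so ξ = 612.5/1 = 612.5 mol/s.
Outlet amounts (n = n₀ + ν ξ):
  D: 704 − 1(612.5) = 91.52
  E: 0 + 1(612.5) = 612.5
Total out = 704 mol/s; y_E = 612.5 / 704 = 0.87.

0.87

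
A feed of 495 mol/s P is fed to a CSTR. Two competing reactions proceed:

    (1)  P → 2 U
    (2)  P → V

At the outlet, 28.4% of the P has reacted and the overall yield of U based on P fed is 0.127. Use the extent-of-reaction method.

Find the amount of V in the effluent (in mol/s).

Yield of U: 2ξ₁ / 495 = 0.127 → ξ₁ = 31.43 mol/s.
Conversion of P: 1ξ₁ + 1ξ₂ = 0.284 × 495 = 140.6 → ξ₂ = 109.1 mol/s.
Outlet amounts (n = n₀ + Σ ν·ξ):
  P: 495 − 1(31.43) − 1(109.1) = 354.4
  U: 0 + 2(31.43) = 62.87
  V: 0 + 1(109.1) = 109.1

109 mol/s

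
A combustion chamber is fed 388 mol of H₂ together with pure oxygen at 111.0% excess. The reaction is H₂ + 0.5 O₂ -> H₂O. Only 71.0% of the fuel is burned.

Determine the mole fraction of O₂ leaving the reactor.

Stoichiometric O₂ = 0.5 × 388 = 194 mol; O₂ fed = 194 × 2.110 = 409.3 mol.
Fuel reacted = 0.71 × 388 → ξ = 275.5 mol.
Outlet (n = n₀ + ν ξ):
  H₂: 388 − 1(275.5) = 112.5
  O₂: 409.3 − 0.5(275.5) = 271.6
  H₂O: 0 + 1(275.5) = 275.5
Total out = 659.6 mol; y_O₂ = 271.6 / 659.6 = 0.4118.

0.412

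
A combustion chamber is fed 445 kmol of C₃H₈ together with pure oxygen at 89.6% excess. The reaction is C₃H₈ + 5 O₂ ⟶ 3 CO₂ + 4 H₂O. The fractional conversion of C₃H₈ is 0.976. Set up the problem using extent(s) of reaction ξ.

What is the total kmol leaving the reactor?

5100 kmol

Stoichiometric O₂ = 5 × 445 = 2225 kmol; O₂ fed = 2225 × 1.896 = 4219 kmol.
Fuel reacted = 0.976 × 445 → ξ = 434.3 kmol.
Outlet (n = n₀ + ν ξ):
  C₃H₈: 445 − 1(434.3) = 10.68
  O₂: 4219 − 5(434.3) = 2047
  CO₂: 0 + 3(434.3) = 1303
  H₂O: 0 + 4(434.3) = 1737
Total out = 10.68 + 2047 + 1303 + 1737 = 5098 kmol.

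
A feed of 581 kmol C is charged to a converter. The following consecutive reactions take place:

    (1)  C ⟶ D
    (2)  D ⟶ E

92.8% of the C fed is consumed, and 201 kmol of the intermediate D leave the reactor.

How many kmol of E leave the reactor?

Conversion of C: C consumed = 1ξ₁ = 0.928 × 581 → ξ₁ = 539.2 kmol.
D balance: n_D = 0 + 1ξ₁ − 1ξ₂ = 201 → ξ₂ = (1·539.2 − 201)/1 = 338.2 kmol.
Outlet amounts (n = n₀ + Σ ν·ξ):
  C: 581 − 1(539.2) = 41.83
  D: 0 + 1(539.2) − 1(338.2) = 201
  E: 0 + 1(338.2) = 338.2

338 kmol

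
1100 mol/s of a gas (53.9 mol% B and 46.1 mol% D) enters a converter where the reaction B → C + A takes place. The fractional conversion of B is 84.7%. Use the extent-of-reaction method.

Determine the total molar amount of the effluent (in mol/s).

1600 mol/s

B reacted = 0.847 × 592.9 = 502.2 mol/s; ν_B = −1, so ξ = 502.2/1 = 502.2 mol/s.
Outlet amounts (n = n₀ + ν ξ):
  B: 592.9 − 1(502.2) = 90.71
  C: 0 + 1(502.2) = 502.2
  A: 0 + 1(502.2) = 502.2
  D: 507.1 (inert)
Total out = 90.71 + 502.2 + 502.2 + 507.1 = 1602 mol/s.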